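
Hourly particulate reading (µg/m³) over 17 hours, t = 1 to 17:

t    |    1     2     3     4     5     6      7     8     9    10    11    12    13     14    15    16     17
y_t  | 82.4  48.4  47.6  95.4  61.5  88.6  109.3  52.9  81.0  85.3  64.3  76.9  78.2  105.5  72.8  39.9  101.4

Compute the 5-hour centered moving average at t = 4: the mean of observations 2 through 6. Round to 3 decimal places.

Sum of periods 2–6: 48.4 + 47.6 + 95.4 + 61.5 + 88.6 = 341.5
Divide by 5: 341.5 / 5 = 68.300

68.300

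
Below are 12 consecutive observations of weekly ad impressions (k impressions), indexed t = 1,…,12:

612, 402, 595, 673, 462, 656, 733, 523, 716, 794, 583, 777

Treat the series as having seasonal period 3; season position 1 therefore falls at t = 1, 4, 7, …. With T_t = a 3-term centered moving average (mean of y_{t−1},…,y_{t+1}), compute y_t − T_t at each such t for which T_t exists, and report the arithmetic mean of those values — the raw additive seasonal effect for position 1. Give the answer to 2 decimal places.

96.11

Season position 1 occurs at t = 4, 7, 10 (where T_t is defined).
t=4: T_4 = 576.6667; y_4 − T_4 = 673 − 576.6667 = 96.3333
t=7: T_7 = 637.3333; y_7 − T_7 = 733 − 637.3333 = 95.6667
t=10: T_10 = 697.6667; y_10 − T_10 = 794 − 697.6667 = 96.3333
Mean deviation: (96.3333 + 95.6667 + 96.3333) / 3 = 96.11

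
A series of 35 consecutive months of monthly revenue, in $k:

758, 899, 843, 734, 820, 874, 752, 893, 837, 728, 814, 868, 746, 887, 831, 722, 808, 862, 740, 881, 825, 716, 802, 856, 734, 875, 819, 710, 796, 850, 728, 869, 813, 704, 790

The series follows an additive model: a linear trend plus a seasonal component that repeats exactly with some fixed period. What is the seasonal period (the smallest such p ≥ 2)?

First differences y_{t+1} − y_t: 141, -56, -109, 86, 54, -122, 141, -56, -109, 86, 54, -122, 141, -56, …
The difference pattern repeats every 6 terms and not for any smaller step, so p = 6.

6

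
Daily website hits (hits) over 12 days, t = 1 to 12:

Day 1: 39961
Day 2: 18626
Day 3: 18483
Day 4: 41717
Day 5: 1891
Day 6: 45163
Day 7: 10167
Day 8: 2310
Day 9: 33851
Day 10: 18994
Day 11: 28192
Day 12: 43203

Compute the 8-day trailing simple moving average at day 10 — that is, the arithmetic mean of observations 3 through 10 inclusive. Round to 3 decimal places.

21572.000

Sum of periods 3–10: 18483 + 41717 + 1891 + 45163 + 10167 + 2310 + 33851 + 18994 = 172576
Divide by 8: 172576 / 8 = 21572.000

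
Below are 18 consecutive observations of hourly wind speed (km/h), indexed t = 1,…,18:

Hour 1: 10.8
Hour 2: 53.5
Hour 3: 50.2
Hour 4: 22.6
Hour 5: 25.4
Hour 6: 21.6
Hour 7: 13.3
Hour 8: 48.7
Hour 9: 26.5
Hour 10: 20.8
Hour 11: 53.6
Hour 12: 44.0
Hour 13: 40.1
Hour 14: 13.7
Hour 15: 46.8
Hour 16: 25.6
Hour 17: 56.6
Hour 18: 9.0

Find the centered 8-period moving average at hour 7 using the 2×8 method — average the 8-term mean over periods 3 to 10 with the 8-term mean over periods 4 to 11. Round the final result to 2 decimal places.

Sum over 3–10: 50.2 + 22.6 + 25.4 + 21.6 + 13.3 + 48.7 + 26.5 + 20.8 = 229.1
Sum over 4–11: 22.6 + 25.4 + 21.6 + 13.3 + 48.7 + 26.5 + 20.8 + 53.6 = 232.5
CMA at t=7 = (229.1 + 232.5) / (2·8) = 461.6 / 16 = 28.85

28.85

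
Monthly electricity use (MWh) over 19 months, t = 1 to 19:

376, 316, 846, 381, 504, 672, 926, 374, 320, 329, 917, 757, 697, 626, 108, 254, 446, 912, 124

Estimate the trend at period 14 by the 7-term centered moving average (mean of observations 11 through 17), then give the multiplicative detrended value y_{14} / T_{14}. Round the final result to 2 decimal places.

1.15

Trend T_14 = (917 + 757 + 697 + 626 + 108 + 254 + 446) / 7 = 3805/7 = 543.5714
Ratio to trend: 626 / 543.5714 = 1.15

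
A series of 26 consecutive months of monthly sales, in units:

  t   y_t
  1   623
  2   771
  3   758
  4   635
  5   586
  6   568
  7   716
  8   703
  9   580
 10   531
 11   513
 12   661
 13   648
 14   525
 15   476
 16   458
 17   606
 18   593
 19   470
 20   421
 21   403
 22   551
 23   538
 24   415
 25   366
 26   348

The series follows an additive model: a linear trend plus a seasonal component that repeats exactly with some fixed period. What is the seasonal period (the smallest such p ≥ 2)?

First differences y_{t+1} − y_t: 148, -13, -123, -49, -18, 148, -13, -123, -49, -18, 148, -13, …
The difference pattern repeats every 5 terms and not for any smaller step, so p = 5.

5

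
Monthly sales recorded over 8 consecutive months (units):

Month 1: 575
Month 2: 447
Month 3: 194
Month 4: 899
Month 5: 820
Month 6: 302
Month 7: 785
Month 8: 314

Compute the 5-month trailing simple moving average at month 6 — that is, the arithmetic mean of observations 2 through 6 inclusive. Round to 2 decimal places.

532.40

Sum of periods 2–6: 447 + 194 + 899 + 820 + 302 = 2662
Divide by 5: 2662 / 5 = 532.40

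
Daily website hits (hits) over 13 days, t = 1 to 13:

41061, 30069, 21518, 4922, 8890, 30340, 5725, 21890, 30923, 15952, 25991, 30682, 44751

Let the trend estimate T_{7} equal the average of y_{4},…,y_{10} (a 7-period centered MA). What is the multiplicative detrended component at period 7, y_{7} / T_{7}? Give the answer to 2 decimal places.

0.34

Trend T_7 = (4922 + 8890 + 30340 + 5725 + 21890 + 30923 + 15952) / 7 = 118642/7 = 16948.8571
Ratio to trend: 5725 / 16948.8571 = 0.34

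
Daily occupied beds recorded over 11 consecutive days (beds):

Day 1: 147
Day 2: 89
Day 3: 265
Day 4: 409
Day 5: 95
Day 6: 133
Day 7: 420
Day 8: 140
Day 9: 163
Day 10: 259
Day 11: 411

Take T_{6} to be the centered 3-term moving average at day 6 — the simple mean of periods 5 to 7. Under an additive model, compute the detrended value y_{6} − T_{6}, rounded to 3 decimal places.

Trend T_6 = (95 + 133 + 420) / 3 = 648/3 = 216.00000
Detrended value: 133 − 216.00000 = -83.000

-83.000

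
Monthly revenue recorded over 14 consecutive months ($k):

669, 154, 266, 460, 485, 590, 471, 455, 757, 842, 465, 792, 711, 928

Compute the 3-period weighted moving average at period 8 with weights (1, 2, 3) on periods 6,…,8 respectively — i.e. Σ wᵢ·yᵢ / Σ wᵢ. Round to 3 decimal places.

482.833

Weighted sum: 1·590 + 2·471 + 3·455 = 590 + 942 + 1365 = 2897
Weight total: 1 + 2 + 3 = 6
WMA = 2897 / 6 = 482.833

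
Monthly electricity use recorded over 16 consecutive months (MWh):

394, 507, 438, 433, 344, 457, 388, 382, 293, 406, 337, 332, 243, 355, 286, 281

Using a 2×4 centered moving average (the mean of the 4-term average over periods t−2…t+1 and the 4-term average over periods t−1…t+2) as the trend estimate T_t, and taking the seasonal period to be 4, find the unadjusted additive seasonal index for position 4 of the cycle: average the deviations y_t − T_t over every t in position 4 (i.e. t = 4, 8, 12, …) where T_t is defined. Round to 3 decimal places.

8.667

Season position 4 occurs at t = 4, 8, 12 (where T_t is defined).
t=4: T_4 = 424.25000; y_4 − T_4 = 433 − 424.25000 = 8.75000
t=8: T_8 = 373.62500; y_8 − T_8 = 382 − 373.62500 = 8.37500
t=12: T_12 = 323.12500; y_12 − T_12 = 332 − 323.12500 = 8.87500
Mean deviation: (8.75000 + 8.37500 + 8.87500) / 3 = 8.667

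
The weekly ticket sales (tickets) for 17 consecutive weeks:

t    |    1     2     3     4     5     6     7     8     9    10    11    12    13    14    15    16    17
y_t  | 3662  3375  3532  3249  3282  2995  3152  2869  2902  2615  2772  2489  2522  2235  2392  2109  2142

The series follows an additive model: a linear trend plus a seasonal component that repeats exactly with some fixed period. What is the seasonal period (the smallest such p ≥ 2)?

4

First differences y_{t+1} − y_t: -287, 157, -283, 33, -287, 157, -283, 33, -287, 157, …
The difference pattern repeats every 4 terms and not for any smaller step, so p = 4.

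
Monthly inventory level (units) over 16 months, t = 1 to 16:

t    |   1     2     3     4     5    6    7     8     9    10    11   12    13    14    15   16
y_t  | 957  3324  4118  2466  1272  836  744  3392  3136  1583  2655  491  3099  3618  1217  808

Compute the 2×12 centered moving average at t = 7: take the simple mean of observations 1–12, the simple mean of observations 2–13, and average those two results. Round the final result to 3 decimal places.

Sum over 1–12: 957 + 3324 + 4118 + 2466 + 1272 + 836 + 744 + 3392 + 3136 + 1583 + 2655 + 491 = 24974
Sum over 2–13: 3324 + 4118 + 2466 + 1272 + 836 + 744 + 3392 + 3136 + 1583 + 2655 + 491 + 3099 = 27116
CMA at t=7 = (24974 + 27116) / (2·12) = 52090 / 24 = 2170.417

2170.417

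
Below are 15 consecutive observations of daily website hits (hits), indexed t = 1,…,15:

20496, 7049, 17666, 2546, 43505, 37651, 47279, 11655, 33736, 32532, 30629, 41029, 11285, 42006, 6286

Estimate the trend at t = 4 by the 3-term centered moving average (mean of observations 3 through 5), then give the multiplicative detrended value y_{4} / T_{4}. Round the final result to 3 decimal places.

Trend T_4 = (17666 + 2546 + 43505) / 3 = 63717/3 = 21239.00000
Ratio to trend: 2546 / 21239.00000 = 0.120

0.120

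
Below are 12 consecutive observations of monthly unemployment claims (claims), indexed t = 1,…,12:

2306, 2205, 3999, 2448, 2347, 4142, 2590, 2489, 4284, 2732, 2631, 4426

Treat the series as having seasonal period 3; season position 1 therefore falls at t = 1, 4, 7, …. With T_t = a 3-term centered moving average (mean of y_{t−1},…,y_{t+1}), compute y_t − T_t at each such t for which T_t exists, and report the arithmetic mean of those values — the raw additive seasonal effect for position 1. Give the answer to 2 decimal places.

-483.56

Season position 1 occurs at t = 4, 7, 10 (where T_t is defined).
t=4: T_4 = 2931.3333; y_4 − T_4 = 2448 − 2931.3333 = -483.3333
t=7: T_7 = 3073.6667; y_7 − T_7 = 2590 − 3073.6667 = -483.6667
t=10: T_10 = 3215.6667; y_10 − T_10 = 2732 − 3215.6667 = -483.6667
Mean deviation: (-483.3333 + -483.6667 + -483.6667) / 3 = -483.56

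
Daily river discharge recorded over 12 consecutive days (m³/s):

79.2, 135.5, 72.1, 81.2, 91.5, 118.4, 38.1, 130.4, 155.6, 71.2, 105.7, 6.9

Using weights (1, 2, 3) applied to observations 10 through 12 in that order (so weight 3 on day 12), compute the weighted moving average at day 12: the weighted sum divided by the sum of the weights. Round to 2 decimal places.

Weighted sum: 1·71.2 + 2·105.7 + 3·6.9 = 71.2 + 211.4 + 20.7 = 303.3
Weight total: 1 + 2 + 3 = 6
WMA = 303.3 / 6 = 50.55

50.55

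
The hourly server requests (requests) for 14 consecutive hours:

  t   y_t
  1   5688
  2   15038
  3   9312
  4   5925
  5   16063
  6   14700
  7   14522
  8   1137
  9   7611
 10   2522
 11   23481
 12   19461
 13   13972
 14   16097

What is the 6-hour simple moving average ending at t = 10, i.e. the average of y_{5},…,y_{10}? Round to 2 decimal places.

9425.83

Sum of periods 5–10: 16063 + 14700 + 14522 + 1137 + 7611 + 2522 = 56555
Divide by 6: 56555 / 6 = 9425.83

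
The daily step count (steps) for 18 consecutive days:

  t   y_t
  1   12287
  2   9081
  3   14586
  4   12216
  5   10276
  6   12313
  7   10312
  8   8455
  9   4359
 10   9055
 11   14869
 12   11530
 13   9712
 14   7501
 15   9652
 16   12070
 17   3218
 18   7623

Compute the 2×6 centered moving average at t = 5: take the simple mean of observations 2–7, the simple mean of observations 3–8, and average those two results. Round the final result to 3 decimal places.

Sum over 2–7: 9081 + 14586 + 12216 + 10276 + 12313 + 10312 = 68784
Sum over 3–8: 14586 + 12216 + 10276 + 12313 + 10312 + 8455 = 68158
CMA at t=5 = (68784 + 68158) / (2·6) = 136942 / 12 = 11411.833

11411.833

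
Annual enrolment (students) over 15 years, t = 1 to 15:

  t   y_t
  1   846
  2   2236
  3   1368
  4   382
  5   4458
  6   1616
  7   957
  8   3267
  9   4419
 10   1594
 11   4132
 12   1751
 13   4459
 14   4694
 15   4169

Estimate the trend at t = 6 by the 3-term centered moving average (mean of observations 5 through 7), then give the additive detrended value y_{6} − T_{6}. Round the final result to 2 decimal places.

Trend T_6 = (4458 + 1616 + 957) / 3 = 7031/3 = 2343.6667
Detrended value: 1616 − 2343.6667 = -727.67

-727.67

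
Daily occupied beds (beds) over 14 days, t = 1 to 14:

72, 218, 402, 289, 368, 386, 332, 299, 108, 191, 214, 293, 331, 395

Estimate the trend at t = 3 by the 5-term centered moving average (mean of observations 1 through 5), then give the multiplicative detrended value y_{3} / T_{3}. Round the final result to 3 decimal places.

1.490

Trend T_3 = (72 + 218 + 402 + 289 + 368) / 5 = 1349/5 = 269.80000
Ratio to trend: 402 / 269.80000 = 1.490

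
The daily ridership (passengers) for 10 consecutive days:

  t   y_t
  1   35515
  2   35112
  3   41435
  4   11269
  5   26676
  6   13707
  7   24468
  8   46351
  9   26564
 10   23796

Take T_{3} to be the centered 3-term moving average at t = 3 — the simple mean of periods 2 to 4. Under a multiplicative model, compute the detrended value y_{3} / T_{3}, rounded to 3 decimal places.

1.416

Trend T_3 = (35112 + 41435 + 11269) / 3 = 87816/3 = 29272.00000
Ratio to trend: 41435 / 29272.00000 = 1.416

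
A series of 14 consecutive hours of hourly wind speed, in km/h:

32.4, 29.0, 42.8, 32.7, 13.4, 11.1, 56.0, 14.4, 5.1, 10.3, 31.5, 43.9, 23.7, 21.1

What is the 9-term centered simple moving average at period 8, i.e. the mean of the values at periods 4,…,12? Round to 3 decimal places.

24.267

Sum of periods 4–12: 32.7 + 13.4 + 11.1 + 56.0 + 14.4 + 5.1 + 10.3 + 31.5 + 43.9 = 218.4
Divide by 9: 218.4 / 9 = 24.267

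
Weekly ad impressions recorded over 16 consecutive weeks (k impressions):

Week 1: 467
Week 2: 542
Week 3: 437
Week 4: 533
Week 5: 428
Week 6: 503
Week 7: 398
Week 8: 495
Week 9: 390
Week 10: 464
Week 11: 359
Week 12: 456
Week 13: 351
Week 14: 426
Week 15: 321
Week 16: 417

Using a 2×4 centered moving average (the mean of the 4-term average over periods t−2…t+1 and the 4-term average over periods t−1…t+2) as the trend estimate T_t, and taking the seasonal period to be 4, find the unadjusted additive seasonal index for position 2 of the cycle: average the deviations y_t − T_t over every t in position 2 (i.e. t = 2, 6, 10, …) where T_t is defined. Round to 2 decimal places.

Season position 2 occurs at t = 6, 10, 14 (where T_t is defined).
t=6: T_6 = 460.7500; y_6 − T_6 = 503 − 460.7500 = 42.2500
t=10: T_10 = 422.1250; y_10 − T_10 = 464 − 422.1250 = 41.8750
t=14: T_14 = 383.6250; y_14 − T_14 = 426 − 383.6250 = 42.3750
Mean deviation: (42.2500 + 41.8750 + 42.3750) / 3 = 42.17

42.17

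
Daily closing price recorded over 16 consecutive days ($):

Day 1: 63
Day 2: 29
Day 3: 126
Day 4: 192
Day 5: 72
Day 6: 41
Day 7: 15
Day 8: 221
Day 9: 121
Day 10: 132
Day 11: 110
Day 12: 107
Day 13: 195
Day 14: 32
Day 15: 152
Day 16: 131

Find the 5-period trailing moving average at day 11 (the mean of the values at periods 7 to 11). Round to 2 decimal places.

119.80

Sum of periods 7–11: 15 + 221 + 121 + 132 + 110 = 599
Divide by 5: 599 / 5 = 119.80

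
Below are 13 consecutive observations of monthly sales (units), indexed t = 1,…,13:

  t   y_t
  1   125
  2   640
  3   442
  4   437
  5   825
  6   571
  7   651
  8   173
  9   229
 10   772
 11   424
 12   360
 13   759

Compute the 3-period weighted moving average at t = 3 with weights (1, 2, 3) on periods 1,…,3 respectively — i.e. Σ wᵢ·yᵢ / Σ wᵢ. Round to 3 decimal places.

Weighted sum: 1·125 + 2·640 + 3·442 = 125 + 1280 + 1326 = 2731
Weight total: 1 + 2 + 3 = 6
WMA = 2731 / 6 = 455.167

455.167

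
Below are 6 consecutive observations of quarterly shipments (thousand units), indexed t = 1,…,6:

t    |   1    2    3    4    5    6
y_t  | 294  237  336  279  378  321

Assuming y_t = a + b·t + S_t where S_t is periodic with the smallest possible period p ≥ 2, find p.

First differences y_{t+1} − y_t: -57, 99, -57, 99, -57, …
The difference pattern repeats every 2 terms and not for any smaller step, so p = 2.

2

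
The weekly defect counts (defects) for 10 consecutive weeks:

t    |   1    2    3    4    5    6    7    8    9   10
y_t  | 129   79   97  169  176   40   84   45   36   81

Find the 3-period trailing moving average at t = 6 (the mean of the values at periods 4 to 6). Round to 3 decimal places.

128.333

Sum of periods 4–6: 169 + 176 + 40 = 385
Divide by 3: 385 / 3 = 128.333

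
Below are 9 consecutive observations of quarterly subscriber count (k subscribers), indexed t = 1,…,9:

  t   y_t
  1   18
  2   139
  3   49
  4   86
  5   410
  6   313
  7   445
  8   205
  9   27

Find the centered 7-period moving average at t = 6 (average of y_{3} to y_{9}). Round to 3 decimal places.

219.286

Sum of periods 3–9: 49 + 86 + 410 + 313 + 445 + 205 + 27 = 1535
Divide by 7: 1535 / 7 = 219.286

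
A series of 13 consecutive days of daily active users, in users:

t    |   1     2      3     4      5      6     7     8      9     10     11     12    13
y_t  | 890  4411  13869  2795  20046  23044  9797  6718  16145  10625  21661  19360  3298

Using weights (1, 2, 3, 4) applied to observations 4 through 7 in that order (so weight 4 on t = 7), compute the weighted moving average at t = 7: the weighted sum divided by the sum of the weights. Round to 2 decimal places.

Weighted sum: 1·2795 + 2·20046 + 3·23044 + 4·9797 = 2795 + 40092 + 69132 + 39188 = 151207
Weight total: 1 + 2 + 3 + 4 = 10
WMA = 151207 / 10 = 15120.70

15120.70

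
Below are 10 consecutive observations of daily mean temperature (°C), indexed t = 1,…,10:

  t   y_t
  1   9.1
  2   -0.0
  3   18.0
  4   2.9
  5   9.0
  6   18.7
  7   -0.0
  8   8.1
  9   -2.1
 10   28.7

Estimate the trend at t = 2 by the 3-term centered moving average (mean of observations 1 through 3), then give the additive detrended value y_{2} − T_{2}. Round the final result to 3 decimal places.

Trend T_2 = (9.1 + (-0.0) + 18.0) / 3 = 27.1/3 = 9.03333
Detrended value: -0.0 − 9.03333 = -9.033

-9.033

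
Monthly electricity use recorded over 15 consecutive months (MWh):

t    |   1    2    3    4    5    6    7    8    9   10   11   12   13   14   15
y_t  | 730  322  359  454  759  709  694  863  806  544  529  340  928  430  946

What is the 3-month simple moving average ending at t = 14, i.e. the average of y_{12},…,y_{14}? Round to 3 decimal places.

566.000

Sum of periods 12–14: 340 + 928 + 430 = 1698
Divide by 3: 1698 / 3 = 566.000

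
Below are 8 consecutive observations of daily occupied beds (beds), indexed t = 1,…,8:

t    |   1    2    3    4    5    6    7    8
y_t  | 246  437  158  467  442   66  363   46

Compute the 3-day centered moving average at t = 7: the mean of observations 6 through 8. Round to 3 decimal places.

Sum of periods 6–8: 66 + 363 + 46 = 475
Divide by 3: 475 / 3 = 158.333

158.333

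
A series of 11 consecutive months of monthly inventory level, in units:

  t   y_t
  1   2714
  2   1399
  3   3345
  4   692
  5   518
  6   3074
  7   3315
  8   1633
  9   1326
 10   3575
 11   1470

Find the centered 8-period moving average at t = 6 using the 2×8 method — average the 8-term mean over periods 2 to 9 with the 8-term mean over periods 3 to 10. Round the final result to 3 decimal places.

2048.750

Sum over 2–9: 1399 + 3345 + 692 + 518 + 3074 + 3315 + 1633 + 1326 = 15302
Sum over 3–10: 3345 + 692 + 518 + 3074 + 3315 + 1633 + 1326 + 3575 = 17478
CMA at t=6 = (15302 + 17478) / (2·8) = 32780 / 16 = 2048.750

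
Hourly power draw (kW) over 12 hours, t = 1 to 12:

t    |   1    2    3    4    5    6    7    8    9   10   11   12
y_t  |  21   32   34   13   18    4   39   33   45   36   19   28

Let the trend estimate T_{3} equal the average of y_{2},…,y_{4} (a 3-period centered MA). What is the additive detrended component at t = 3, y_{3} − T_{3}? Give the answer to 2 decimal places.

7.67

Trend T_3 = (32 + 34 + 13) / 3 = 79/3 = 26.3333
Detrended value: 34 − 26.3333 = 7.67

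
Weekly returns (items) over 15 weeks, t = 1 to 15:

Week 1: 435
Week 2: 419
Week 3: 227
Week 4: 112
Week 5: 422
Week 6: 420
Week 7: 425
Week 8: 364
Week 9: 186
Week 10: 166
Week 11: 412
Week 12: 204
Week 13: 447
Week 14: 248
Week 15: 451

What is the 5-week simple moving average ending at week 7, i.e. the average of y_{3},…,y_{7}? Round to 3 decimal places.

Sum of periods 3–7: 227 + 112 + 422 + 420 + 425 = 1606
Divide by 5: 1606 / 5 = 321.200

321.200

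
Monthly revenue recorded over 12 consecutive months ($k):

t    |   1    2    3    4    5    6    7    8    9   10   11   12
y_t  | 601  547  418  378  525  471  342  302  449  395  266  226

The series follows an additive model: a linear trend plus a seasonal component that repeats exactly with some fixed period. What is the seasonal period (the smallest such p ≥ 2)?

4

First differences y_{t+1} − y_t: -54, -129, -40, 147, -54, -129, -40, 147, -54, -129, …
The difference pattern repeats every 4 terms and not for any smaller step, so p = 4.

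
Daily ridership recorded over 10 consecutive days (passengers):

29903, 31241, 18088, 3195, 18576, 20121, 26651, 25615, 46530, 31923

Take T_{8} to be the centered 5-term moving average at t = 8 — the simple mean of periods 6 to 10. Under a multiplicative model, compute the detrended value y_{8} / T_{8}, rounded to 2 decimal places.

Trend T_8 = (20121 + 26651 + 25615 + 46530 + 31923) / 5 = 150840/5 = 30168.0000
Ratio to trend: 25615 / 30168.0000 = 0.85

0.85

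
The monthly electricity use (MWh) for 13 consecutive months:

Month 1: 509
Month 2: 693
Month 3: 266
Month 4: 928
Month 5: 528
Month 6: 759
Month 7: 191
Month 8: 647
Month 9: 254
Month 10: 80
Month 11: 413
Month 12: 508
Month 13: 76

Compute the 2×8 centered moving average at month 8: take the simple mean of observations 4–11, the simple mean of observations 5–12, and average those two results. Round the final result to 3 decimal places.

Sum over 4–11: 928 + 528 + 759 + 191 + 647 + 254 + 80 + 413 = 3800
Sum over 5–12: 528 + 759 + 191 + 647 + 254 + 80 + 413 + 508 = 3380
CMA at t=8 = (3800 + 3380) / (2·8) = 7180 / 16 = 448.750

448.750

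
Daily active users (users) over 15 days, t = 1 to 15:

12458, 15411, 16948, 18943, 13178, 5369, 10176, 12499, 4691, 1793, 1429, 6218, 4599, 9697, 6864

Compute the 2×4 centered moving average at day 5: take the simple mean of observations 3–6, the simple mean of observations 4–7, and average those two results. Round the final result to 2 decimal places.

Sum over 3–6: 16948 + 18943 + 13178 + 5369 = 54438
Sum over 4–7: 18943 + 13178 + 5369 + 10176 = 47666
CMA at t=5 = (54438 + 47666) / (2·4) = 102104 / 8 = 12763.00

12763.00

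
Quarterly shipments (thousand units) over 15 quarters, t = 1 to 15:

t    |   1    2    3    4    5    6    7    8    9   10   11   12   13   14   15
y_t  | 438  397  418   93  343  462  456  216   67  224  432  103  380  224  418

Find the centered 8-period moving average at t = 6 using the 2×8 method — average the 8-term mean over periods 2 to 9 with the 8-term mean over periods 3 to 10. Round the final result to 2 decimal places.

Sum over 2–9: 397 + 418 + 93 + 343 + 462 + 456 + 216 + 67 = 2452
Sum over 3–10: 418 + 93 + 343 + 462 + 456 + 216 + 67 + 224 = 2279
CMA at t=6 = (2452 + 2279) / (2·8) = 4731 / 16 = 295.69

295.69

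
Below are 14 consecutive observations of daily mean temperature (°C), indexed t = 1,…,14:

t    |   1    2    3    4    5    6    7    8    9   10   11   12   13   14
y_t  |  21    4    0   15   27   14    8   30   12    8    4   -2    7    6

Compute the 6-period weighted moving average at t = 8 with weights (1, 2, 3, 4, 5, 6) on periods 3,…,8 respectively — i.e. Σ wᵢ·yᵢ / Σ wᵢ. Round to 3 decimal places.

18.429

Weighted sum: 1·0 + 2·15 + 3·27 + 4·14 + 5·8 + 6·30 = 0 + 30 + 81 + 56 + 40 + 180 = 387
Weight total: 1 + 2 + 3 + 4 + 5 + 6 = 21
WMA = 387 / 21 = 18.429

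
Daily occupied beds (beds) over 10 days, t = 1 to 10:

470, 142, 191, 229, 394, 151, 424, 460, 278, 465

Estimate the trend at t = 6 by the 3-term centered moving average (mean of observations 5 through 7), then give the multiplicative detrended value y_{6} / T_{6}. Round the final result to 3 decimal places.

Trend T_6 = (394 + 151 + 424) / 3 = 969/3 = 323.00000
Ratio to trend: 151 / 323.00000 = 0.467

0.467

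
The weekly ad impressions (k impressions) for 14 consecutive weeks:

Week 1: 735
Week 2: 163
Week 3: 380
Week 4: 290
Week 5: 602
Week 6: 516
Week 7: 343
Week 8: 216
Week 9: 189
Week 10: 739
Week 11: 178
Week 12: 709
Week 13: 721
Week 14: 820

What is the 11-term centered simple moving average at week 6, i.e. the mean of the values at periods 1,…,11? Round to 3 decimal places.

395.545

Sum of periods 1–11: 735 + 163 + 380 + 290 + 602 + 516 + 343 + 216 + 189 + 739 + 178 = 4351
Divide by 11: 4351 / 11 = 395.545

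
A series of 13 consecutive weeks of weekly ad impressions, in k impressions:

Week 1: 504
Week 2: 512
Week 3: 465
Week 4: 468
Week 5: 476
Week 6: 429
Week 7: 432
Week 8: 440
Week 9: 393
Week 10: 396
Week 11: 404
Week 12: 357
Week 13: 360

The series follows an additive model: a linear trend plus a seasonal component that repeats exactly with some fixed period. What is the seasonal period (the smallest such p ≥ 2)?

First differences y_{t+1} − y_t: 8, -47, 3, 8, -47, 3, 8, -47, …
The difference pattern repeats every 3 terms and not for any smaller step, so p = 3.

3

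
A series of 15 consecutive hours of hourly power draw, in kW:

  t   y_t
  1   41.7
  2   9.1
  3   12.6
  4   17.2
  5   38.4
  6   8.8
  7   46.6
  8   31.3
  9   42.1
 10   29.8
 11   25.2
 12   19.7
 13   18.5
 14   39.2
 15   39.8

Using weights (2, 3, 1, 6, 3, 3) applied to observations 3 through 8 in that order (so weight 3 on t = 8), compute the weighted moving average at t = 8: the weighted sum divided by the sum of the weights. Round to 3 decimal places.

22.317

Weighted sum: 2·12.6 + 3·17.2 + 1·38.4 + 6·8.8 + 3·46.6 + 3·31.3 = 25.2 + 51.6 + 38.4 + 52.8 + 139.8 + 93.9 = 401.7
Weight total: 2 + 3 + 1 + 6 + 3 + 3 = 18
WMA = 401.7 / 18 = 22.317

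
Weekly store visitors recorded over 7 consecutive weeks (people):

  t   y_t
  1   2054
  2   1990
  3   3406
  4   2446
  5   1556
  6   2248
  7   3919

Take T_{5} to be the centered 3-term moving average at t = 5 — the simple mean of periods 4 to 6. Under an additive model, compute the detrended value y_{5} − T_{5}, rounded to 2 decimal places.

-527.33

Trend T_5 = (2446 + 1556 + 2248) / 3 = 6250/3 = 2083.3333
Detrended value: 1556 − 2083.3333 = -527.33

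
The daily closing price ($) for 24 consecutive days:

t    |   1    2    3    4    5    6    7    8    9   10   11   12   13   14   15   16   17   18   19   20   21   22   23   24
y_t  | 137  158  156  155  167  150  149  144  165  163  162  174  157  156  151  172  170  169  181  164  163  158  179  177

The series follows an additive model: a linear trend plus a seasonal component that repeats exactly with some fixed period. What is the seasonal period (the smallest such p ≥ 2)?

7

First differences y_{t+1} − y_t: 21, -2, -1, 12, -17, -1, -5, 21, -2, -1, 12, -17, -1, -5, 21, -2, …
The difference pattern repeats every 7 terms and not for any smaller step, so p = 7.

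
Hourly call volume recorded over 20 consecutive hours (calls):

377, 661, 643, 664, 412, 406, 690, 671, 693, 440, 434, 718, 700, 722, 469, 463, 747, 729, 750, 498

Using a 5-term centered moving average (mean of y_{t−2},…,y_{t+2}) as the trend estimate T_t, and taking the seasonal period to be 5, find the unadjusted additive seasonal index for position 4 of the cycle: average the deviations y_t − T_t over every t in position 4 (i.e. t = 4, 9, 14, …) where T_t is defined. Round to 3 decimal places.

Season position 4 occurs at t = 4, 9, 14 (where T_t is defined).
t=4: T_4 = 557.20000; y_4 − T_4 = 664 − 557.20000 = 106.80000
t=9: T_9 = 585.60000; y_9 − T_9 = 693 − 585.60000 = 107.40000
t=14: T_14 = 614.40000; y_14 − T_14 = 722 − 614.40000 = 107.60000
Mean deviation: (106.80000 + 107.40000 + 107.60000) / 3 = 107.267

107.267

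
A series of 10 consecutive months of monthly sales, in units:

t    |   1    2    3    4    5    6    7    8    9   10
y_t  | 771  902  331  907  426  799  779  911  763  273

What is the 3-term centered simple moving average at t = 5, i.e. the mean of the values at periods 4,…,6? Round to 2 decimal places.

710.67

Sum of periods 4–6: 907 + 426 + 799 = 2132
Divide by 3: 2132 / 3 = 710.67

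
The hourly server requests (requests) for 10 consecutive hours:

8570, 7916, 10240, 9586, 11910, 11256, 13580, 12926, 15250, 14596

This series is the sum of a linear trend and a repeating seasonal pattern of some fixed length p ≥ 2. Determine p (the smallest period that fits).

First differences y_{t+1} − y_t: -654, 2324, -654, 2324, -654, 2324, …
The difference pattern repeats every 2 terms and not for any smaller step, so p = 2.

2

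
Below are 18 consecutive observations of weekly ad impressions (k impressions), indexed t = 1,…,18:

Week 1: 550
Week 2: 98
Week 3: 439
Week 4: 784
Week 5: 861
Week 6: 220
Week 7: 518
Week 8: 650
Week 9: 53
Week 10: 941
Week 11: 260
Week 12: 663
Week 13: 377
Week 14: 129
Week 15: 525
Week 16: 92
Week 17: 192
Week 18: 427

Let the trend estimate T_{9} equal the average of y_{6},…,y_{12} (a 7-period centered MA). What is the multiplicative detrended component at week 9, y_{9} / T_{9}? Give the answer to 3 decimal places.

Trend T_9 = (220 + 518 + 650 + 53 + 941 + 260 + 663) / 7 = 3305/7 = 472.14286
Ratio to trend: 53 / 472.14286 = 0.112

0.112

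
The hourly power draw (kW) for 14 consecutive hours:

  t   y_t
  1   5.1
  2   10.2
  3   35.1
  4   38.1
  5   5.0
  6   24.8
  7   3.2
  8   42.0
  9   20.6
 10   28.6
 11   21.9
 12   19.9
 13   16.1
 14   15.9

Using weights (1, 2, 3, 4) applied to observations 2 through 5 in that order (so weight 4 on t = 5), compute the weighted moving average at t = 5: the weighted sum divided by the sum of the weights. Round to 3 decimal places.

Weighted sum: 1·10.2 + 2·35.1 + 3·38.1 + 4·5.0 = 10.2 + 70.2 + 114.3 + 20.0 = 214.7
Weight total: 1 + 2 + 3 + 4 = 10
WMA = 214.7 / 10 = 21.470

21.470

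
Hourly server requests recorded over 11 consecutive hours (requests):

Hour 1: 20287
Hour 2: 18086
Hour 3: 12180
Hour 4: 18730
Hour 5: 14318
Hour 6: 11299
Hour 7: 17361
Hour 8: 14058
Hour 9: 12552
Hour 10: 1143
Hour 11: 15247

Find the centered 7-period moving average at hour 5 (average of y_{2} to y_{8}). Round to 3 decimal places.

15147.429

Sum of periods 2–8: 18086 + 12180 + 18730 + 14318 + 11299 + 17361 + 14058 = 106032
Divide by 7: 106032 / 7 = 15147.429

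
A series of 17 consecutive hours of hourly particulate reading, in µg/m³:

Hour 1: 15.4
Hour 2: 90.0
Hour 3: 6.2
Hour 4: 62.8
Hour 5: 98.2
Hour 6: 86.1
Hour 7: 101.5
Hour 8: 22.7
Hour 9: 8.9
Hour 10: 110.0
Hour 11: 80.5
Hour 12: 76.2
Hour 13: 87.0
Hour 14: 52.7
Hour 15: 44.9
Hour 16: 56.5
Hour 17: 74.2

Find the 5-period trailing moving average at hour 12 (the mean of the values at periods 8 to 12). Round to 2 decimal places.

59.66

Sum of periods 8–12: 22.7 + 8.9 + 110.0 + 80.5 + 76.2 = 298.3
Divide by 5: 298.3 / 5 = 59.66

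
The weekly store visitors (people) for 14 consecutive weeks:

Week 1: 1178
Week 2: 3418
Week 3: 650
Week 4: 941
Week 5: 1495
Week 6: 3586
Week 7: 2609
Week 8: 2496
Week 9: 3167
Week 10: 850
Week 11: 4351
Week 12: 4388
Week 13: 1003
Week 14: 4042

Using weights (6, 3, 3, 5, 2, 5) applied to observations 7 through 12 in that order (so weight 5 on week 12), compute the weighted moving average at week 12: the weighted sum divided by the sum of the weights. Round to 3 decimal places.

2813.958

Weighted sum: 6·2609 + 3·2496 + 3·3167 + 5·850 + 2·4351 + 5·4388 = 15654 + 7488 + 9501 + 4250 + 8702 + 21940 = 67535
Weight total: 6 + 3 + 3 + 5 + 2 + 5 = 24
WMA = 67535 / 24 = 2813.958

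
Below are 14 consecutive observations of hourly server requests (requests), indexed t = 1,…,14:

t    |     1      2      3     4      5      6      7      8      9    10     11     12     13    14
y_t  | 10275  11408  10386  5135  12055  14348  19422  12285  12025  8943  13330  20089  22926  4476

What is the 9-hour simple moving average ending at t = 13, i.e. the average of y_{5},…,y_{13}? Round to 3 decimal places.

15047.000

Sum of periods 5–13: 12055 + 14348 + 19422 + 12285 + 12025 + 8943 + 13330 + 20089 + 22926 = 135423
Divide by 9: 135423 / 9 = 15047.000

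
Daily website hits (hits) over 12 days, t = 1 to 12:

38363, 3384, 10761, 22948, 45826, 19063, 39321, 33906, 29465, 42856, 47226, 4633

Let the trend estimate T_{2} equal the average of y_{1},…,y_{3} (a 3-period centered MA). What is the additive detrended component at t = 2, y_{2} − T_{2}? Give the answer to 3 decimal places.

Trend T_2 = (38363 + 3384 + 10761) / 3 = 52508/3 = 17502.66667
Detrended value: 3384 − 17502.66667 = -14118.667

-14118.667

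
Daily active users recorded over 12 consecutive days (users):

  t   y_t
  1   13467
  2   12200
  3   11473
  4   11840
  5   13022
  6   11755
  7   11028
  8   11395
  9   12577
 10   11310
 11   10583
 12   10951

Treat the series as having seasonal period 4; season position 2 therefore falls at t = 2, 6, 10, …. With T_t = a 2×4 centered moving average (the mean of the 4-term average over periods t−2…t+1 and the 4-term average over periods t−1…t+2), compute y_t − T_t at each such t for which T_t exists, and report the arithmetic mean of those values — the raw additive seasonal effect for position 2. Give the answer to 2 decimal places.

-100.69

Season position 2 occurs at t = 6, 10 (where T_t is defined).
t=6: T_6 = 11855.6250; y_6 − T_6 = 11755 − 11855.6250 = -100.6250
t=10: T_10 = 11410.7500; y_10 − T_10 = 11310 − 11410.7500 = -100.7500
Mean deviation: (-100.6250 + -100.7500) / 2 = -100.69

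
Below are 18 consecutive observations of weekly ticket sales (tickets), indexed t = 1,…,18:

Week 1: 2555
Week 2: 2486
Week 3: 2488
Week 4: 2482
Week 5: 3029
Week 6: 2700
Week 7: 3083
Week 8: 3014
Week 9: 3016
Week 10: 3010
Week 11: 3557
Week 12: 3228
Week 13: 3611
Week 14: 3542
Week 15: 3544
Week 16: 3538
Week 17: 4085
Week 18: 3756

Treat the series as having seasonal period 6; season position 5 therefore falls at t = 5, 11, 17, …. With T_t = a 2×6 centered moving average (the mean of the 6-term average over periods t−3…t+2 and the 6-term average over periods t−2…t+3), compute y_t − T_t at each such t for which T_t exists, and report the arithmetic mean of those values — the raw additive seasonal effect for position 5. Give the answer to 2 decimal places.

Season position 5 occurs at t = 5, 11 (where T_t is defined).
t=5: T_5 = 2755.3333; y_5 − T_5 = 3029 − 2755.3333 = 273.6667
t=11: T_11 = 3283.3333; y_11 − T_11 = 3557 − 3283.3333 = 273.6667
Mean deviation: (273.6667 + 273.6667) / 2 = 273.67

273.67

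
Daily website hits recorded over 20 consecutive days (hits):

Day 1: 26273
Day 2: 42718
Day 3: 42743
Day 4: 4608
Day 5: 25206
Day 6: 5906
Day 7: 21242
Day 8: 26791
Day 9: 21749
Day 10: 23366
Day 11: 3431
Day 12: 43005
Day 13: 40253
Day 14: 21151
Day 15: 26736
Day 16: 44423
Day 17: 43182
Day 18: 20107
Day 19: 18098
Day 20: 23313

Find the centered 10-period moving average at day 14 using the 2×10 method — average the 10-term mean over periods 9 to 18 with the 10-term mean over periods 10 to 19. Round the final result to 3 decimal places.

Sum over 9–18: 21749 + 23366 + 3431 + 43005 + 40253 + 21151 + 26736 + 44423 + 43182 + 20107 = 287403
Sum over 10–19: 23366 + 3431 + 43005 + 40253 + 21151 + 26736 + 44423 + 43182 + 20107 + 18098 = 283752
CMA at t=14 = (287403 + 283752) / (2·10) = 571155 / 20 = 28557.750

28557.750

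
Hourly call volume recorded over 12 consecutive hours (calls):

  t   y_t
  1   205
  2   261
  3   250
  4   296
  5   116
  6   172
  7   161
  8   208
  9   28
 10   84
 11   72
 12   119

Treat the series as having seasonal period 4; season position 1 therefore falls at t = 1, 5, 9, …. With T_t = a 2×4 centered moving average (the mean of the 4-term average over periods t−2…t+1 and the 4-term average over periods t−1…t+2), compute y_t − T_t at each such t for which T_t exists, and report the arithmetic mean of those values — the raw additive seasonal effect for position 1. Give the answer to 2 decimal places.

-81.25

Season position 1 occurs at t = 5, 9 (where T_t is defined).
t=5: T_5 = 197.3750; y_5 − T_5 = 116 − 197.3750 = -81.3750
t=9: T_9 = 109.1250; y_9 − T_9 = 28 − 109.1250 = -81.1250
Mean deviation: (-81.3750 + -81.1250) / 2 = -81.25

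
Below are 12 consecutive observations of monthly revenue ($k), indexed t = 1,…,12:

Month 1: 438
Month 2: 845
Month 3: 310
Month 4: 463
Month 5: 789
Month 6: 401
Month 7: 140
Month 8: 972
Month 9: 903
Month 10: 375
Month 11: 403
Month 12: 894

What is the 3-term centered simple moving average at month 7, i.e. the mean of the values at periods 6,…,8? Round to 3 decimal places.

Sum of periods 6–8: 401 + 140 + 972 = 1513
Divide by 3: 1513 / 3 = 504.333

504.333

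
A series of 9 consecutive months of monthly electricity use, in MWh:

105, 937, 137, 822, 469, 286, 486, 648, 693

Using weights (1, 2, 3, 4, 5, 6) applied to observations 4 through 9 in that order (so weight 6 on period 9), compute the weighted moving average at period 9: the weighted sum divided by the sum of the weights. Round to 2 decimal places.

Weighted sum: 1·822 + 2·469 + 3·286 + 4·486 + 5·648 + 6·693 = 822 + 938 + 858 + 1944 + 3240 + 4158 = 11960
Weight total: 1 + 2 + 3 + 4 + 5 + 6 = 21
WMA = 11960 / 21 = 569.52

569.52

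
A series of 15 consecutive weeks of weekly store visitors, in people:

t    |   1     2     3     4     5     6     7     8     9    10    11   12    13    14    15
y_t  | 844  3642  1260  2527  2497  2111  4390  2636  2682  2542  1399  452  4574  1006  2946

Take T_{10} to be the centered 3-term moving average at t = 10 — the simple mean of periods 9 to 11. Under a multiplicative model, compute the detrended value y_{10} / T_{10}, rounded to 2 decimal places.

Trend T_10 = (2682 + 2542 + 1399) / 3 = 6623/3 = 2207.6667
Ratio to trend: 2542 / 2207.6667 = 1.15

1.15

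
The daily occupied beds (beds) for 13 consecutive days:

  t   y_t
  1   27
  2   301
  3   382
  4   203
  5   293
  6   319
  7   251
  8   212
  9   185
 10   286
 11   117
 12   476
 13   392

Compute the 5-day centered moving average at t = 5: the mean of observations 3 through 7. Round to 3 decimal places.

Sum of periods 3–7: 382 + 203 + 293 + 319 + 251 = 1448
Divide by 5: 1448 / 5 = 289.600

289.600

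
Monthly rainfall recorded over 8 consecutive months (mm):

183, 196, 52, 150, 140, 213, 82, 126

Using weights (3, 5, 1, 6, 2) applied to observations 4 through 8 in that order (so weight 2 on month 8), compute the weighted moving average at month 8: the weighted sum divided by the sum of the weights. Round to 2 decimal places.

123.94

Weighted sum: 3·150 + 5·140 + 1·213 + 6·82 + 2·126 = 450 + 700 + 213 + 492 + 252 = 2107
Weight total: 3 + 5 + 1 + 6 + 2 = 17
WMA = 2107 / 17 = 123.94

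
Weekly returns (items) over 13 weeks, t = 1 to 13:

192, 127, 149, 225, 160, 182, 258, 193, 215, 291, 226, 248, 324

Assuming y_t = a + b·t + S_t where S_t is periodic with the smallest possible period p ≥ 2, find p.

First differences y_{t+1} − y_t: -65, 22, 76, -65, 22, 76, -65, 22, …
The difference pattern repeats every 3 terms and not for any smaller step, so p = 3.

3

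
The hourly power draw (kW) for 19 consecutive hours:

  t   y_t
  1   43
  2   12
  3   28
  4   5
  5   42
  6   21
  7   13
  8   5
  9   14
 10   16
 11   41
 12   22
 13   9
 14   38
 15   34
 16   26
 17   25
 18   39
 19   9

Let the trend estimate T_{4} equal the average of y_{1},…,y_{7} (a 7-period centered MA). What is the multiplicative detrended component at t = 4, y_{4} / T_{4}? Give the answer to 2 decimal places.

0.21

Trend T_4 = (43 + 12 + 28 + 5 + 42 + 21 + 13) / 7 = 164/7 = 23.4286
Ratio to trend: 5 / 23.4286 = 0.21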